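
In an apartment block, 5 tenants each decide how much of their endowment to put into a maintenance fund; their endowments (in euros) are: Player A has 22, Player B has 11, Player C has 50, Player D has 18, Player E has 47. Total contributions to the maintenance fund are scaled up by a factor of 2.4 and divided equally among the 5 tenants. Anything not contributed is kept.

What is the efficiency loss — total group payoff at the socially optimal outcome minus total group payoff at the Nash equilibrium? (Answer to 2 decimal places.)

The private return per contributed unit is 2.4/5 = 0.4800 < 1 for every player regardless of endowment, so the Nash equilibrium is zero contribution and the group total is Σ E_j = 22 + 11 + 50 + 18 + 47 = 148.
Each contributed unit returns 2.400 to the group, so the social optimum is full contribution by everyone: group total = 2.400 × 148 = 355.20.
Efficiency loss = (2.400 − 1) × 148 = 207.20.

207.20 euros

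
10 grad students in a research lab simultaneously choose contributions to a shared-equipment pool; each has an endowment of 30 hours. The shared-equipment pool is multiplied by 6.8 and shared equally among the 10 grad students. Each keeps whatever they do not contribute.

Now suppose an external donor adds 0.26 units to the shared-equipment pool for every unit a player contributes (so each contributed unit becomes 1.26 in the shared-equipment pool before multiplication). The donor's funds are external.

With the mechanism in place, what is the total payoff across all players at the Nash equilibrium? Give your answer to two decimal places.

With the mechanism, a contributed unit returns 6.8 × 1.26 / 10 = 0.8568 per unit of net cost — still below 1 — so contributing 0 remains dominant for every player.
At the Nash equilibrium no one contributes; group total payoff = 10 × 30 = 300.

300.00 hours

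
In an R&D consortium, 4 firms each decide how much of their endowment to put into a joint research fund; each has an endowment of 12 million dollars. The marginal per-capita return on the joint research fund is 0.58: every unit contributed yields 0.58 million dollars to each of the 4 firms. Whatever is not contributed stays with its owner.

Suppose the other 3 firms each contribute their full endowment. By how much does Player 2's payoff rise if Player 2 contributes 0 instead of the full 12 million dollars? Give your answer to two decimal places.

Switching from a contribution of 12 to 0 lets Player 2 keep an extra 12 million dollars, but lowers the joint research fund by 12, which costs Player 2 their own share of that drop: 0.58 × 12 = 6.96.
Net gain = 12 − 6.96 = 5.04. The private return per contributed unit (0.58) is below 1, so free-riding is indeed the best response regardless of what the others do.

5.04 million dollars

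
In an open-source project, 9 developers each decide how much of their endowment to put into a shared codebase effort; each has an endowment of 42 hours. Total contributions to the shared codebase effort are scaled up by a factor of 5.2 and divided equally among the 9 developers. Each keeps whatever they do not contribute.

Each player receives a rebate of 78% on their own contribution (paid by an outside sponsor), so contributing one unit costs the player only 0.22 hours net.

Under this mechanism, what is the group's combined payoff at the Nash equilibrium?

2260.44 hours

With the mechanism, a contributed unit returns (5.2/9) / 0.22 = 2.6263 per unit of net cost to the contributor — now above 1 — so contributing fully is weakly dominant for every player.
At the Nash equilibrium everyone contributes 42. Group total payoff = 9 × (42 × 0.78 + 5.2 × 42) = 2260.44.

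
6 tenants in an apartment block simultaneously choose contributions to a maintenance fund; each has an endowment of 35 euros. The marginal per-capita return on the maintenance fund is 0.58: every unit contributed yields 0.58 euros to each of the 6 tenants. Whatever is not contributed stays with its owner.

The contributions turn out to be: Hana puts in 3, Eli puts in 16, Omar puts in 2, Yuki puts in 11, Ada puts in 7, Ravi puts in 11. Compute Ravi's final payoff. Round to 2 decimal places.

Total contributed: 3 + 16 + 2 + 11 + 7 + 11 = 50.
Each receives 0.58 × 50 = 29.00 from the maintenance fund.
Ravi keeps 35 − 11 = 24, so Ravi's payoff is 24 + 29.00 = 53.00.

53.00 euros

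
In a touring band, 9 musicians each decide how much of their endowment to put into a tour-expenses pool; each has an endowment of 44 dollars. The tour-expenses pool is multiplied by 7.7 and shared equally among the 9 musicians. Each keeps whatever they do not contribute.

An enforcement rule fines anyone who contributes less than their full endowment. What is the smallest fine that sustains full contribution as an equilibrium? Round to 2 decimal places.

6.36 dollars

Given the others contribute fully, the best deviation is to contribute 0 (any partial contribution still incurs the fine and gives up units whose private return 0.8556 is below 1).
Deviating from 44 to 0 saves 44 dollars but forfeits the deviator's share of the drop in the tour-expenses pool: 7.7/9 × 44 = 37.64.
So the deviation gain is 44 − 37.64 = 6.36, and the fine must be at least 6.36 dollars to wipe it out.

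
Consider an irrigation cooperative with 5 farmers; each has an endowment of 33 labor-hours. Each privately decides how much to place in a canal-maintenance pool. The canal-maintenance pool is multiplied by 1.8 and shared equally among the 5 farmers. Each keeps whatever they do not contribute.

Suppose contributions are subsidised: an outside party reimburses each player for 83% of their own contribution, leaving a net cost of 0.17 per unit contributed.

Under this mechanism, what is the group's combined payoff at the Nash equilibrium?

433.95 labor-hours

With the mechanism, a contributed unit returns (1.8/5) / 0.17 = 2.1176 per unit of net cost to the contributor — now above 1 — so contributing fully is weakly dominant for every player.
At the Nash equilibrium everyone contributes 33. Group total payoff = 5 × (33 × 0.83 + 1.8 × 33) = 433.95.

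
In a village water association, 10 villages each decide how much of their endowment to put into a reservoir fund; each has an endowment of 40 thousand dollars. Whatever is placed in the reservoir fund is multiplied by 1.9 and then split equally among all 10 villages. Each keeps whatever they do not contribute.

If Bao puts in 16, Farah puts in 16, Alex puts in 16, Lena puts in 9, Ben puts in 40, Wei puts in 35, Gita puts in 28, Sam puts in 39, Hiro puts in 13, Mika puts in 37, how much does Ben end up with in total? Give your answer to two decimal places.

47.31 thousand dollars

Total contributed: 16 + 16 + 16 + 9 + 40 + 35 + 28 + 39 + 13 + 37 = 249.
Each receives 1.9 × 249 / 10 = 47.31 from the reservoir fund.
Ben keeps 40 − 40 = 0, so Ben's payoff is 0 + 47.31 = 47.31.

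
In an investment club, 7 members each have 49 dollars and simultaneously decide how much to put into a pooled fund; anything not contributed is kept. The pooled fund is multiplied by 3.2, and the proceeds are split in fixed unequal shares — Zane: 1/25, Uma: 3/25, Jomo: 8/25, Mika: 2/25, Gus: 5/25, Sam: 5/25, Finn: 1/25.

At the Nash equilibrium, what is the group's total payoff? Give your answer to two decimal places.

450.80 dollars

A player with share s gets back 3.2·s per unit contributed, so full contribution is dominant for anyone with s > 1/3.2 = 0.3125 and zero contribution is dominant for anyone below.
Jomo alone (share 8/25) is above the threshold, contributing 49; the remaining 6 contribute 0. Total contributed: 49.
The pooled fund pays out 3.2 × 49 = 156.80 in total (split across the unequal shares, but the aggregate is all that matters for the group sum).
The 6 free-riders keep 49 each, adding 294. Group total = 294 + 156.80 = 450.80.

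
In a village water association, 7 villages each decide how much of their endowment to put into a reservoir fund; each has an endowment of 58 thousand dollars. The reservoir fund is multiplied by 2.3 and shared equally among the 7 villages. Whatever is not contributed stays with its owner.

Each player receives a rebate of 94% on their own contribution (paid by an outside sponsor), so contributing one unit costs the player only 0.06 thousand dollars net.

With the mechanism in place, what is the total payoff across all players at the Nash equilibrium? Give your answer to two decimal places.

Under the mechanism each unit contributed yields (2.3/7) / 0.06 = 5.4762 back to its contributor per unit of net cost, which exceeds 1, making full contribution the dominant choice for everyone.
At the Nash equilibrium everyone contributes 58. Group total payoff = 7 × (58 × 0.94 + 2.3 × 58) = 1315.44.

1315.44 thousand dollars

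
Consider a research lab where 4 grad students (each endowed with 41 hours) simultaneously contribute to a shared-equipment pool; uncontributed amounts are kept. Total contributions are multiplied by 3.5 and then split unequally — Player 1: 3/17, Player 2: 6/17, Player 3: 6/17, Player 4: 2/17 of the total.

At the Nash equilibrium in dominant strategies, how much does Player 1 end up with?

A player with share s gets back 3.5·s per unit contributed, so full contribution is dominant for anyone with s > 1/3.5 = 0.2857 and zero contribution is dominant for anyone below.
Player 2 and Player 3 are above the threshold, contributing 41 each; the remaining 2 contribute 0. Total contributed: 82.
Player 1 keeps 41 and receives 3.5 × 82 × 3/17 = 50.65 from the shared-equipment pool, for a payoff of 91.65.

91.65 hours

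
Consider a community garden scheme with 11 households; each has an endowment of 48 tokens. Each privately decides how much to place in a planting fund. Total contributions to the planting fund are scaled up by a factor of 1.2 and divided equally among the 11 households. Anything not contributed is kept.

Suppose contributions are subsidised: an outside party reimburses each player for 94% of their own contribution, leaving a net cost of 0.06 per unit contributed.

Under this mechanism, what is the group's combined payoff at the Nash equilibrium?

1129.92 tokens

With the mechanism, a contributed unit returns (1.2/11) / 0.06 = 1.8182 per unit of net cost to the contributor — now above 1 — so contributing fully is weakly dominant for every player.
So the Nash equilibrium is full contribution by all 11; the group earns 11 × (48 × 0.94 + 1.2 × 48) = 1129.92.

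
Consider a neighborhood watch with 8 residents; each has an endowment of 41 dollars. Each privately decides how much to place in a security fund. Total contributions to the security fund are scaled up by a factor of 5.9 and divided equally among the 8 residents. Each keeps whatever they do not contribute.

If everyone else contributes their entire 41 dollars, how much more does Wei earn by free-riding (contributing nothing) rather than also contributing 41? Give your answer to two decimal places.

Switching from a contribution of 41 to 0 lets Wei keep an extra 41 dollars, but lowers the security fund by 41, which costs Wei their own share of that drop: 5.9/8 × 41 = 30.24.
Net gain = 41 − 30.24 = 10.76. The private return per contributed unit (0.7375) is below 1, so free-riding is indeed the best response regardless of what the others do.

10.76 dollars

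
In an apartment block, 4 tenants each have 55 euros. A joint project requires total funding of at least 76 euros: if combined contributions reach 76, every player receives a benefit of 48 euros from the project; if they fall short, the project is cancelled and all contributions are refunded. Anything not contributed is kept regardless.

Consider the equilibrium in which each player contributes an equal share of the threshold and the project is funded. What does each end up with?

Equal share of the threshold: 76/4 = 19.
At this profile no one gains by cutting their contribution: any cut drops the total below 76, the project is cancelled, contributions are refunded, and the deviator ends with 55, which is less than 55 − 19 + 48 = 84. Contributing more than 19 just wastes the excess. So contributing exactly 19 is a best response.
Each player's payoff: 55 − 19 + 48 = 84.

84 euros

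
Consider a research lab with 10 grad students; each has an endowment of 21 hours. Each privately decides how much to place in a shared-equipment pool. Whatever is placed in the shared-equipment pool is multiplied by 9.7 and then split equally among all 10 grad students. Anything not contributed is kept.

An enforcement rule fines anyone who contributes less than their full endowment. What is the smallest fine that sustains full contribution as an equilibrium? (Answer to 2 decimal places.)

0.63 hours

Given the others contribute fully, the best deviation is to contribute 0 (any partial contribution still incurs the fine and gives up units whose private return 0.9700 is below 1).
Deviating from 21 to 0 saves 21 hours but forfeits the deviator's share of the drop in the shared-equipment pool: 9.7/10 × 21 = 20.37.
So the deviation gain is 21 − 20.37 = 0.63, and the fine must be at least 0.63 hours to wipe it out.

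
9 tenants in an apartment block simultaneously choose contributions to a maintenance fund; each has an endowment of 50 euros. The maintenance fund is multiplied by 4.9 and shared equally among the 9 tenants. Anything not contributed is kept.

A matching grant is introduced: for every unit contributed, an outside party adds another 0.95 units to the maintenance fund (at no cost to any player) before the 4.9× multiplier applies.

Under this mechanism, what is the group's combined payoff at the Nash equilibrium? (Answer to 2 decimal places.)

4299.75 euros

With the mechanism, a contributed unit returns 4.9 × 1.95 / 9 = 1.0617 per unit of net cost to the contributor — now above 1 — so contributing fully is weakly dominant for every player.
So the Nash equilibrium is full contribution by all 9; the group earns 4.9 × 1.95 × 450 = 4299.75.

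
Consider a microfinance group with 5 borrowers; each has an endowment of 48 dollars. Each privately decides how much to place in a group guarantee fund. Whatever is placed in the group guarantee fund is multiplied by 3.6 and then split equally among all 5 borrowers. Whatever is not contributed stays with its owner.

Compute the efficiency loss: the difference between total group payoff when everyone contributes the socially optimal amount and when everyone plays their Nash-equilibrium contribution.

624.00 dollars

Each contributed unit returns 3.6/5 = 0.7200 to its contributor — below 1 — so contributing 0 is dominant for every player. At the Nash equilibrium everyone keeps their 48, and the group total is 5 × 48 = 240.
Each contributed unit returns 3.600 to the group as a whole (0.7200 to each of 5 players), which exceeds 1, so the social optimum is full contribution: group total = 3.600 × 240 = 864.00.
Efficiency loss = 864.00 − 240 = 624.00.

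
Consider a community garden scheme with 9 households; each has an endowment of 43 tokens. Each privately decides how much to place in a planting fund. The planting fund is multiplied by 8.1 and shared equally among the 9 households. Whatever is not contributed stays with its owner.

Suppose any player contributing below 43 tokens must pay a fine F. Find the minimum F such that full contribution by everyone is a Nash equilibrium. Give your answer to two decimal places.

Given the others contribute fully, the best deviation is to contribute 0 (any partial contribution still incurs the fine and gives up units whose private return 0.9000 is below 1).
Deviating from 43 to 0 saves 43 tokens but forfeits the deviator's share of the drop in the planting fund: 8.1/9 × 43 = 38.70.
So the deviation gain is 43 − 38.70 = 4.30, and the fine must be at least 4.30 tokens to wipe it out.

4.30 tokens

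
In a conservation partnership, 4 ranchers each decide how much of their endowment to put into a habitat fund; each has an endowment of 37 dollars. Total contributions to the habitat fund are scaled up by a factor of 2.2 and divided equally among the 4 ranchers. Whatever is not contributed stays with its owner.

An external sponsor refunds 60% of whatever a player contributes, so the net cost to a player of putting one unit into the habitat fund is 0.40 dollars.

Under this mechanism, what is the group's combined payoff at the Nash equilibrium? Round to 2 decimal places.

414.40 dollars

With the mechanism, a contributed unit returns (2.2/4) / 0.40 = 1.3750 per unit of net cost to the contributor — now above 1 — so contributing fully is weakly dominant for every player.
So the Nash equilibrium is full contribution by all 4; the group earns 4 × (37 × 0.60 + 2.2 × 37) = 414.40.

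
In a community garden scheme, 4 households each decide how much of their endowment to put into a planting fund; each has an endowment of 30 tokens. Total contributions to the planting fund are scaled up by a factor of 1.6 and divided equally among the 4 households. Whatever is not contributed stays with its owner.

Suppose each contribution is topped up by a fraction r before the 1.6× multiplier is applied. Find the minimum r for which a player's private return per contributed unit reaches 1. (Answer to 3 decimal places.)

1.500

With matching at rate r, one contributed unit becomes (1 + r) in the planting fund and returns 1.6 × (1 + r) / 4 to the contributor.
Setting this equal to 1: 1 + r = 4/1.6 = 2.5000.
So the minimum matching rate is r = 2.5000 − 1 = 1.500.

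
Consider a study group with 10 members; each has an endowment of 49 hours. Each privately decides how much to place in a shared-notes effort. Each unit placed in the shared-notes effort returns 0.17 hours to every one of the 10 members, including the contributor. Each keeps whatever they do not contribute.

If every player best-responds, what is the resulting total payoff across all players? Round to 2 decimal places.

The private return per contributed unit is 0.17 < 1, so contributing 0 is dominant for every player. At the Nash equilibrium everyone keeps their 49, and the group total is 10 × 49 = 490.

490.00 hours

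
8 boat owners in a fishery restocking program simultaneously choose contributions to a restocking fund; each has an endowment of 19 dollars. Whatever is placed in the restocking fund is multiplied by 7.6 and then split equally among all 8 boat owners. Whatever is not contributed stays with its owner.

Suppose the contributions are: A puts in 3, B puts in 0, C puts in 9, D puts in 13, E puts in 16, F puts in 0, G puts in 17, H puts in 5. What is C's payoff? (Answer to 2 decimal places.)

69.85 dollars

Total contributed: 3 + 0 + 9 + 13 + 16 + 0 + 17 + 5 = 63.
Each receives 7.6 × 63 / 8 = 59.85 from the restocking fund.
C keeps 19 − 9 = 10, so C's payoff is 10 + 59.85 = 69.85.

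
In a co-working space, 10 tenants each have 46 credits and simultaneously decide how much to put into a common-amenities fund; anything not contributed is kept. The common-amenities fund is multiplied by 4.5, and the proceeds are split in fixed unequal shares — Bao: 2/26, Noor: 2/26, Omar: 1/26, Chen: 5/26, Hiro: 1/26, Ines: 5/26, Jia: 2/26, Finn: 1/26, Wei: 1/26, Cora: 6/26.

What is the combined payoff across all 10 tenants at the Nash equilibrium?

A player with share s gets back 4.5·s per unit contributed, so full contribution is dominant for anyone with s > 1/4.5 = 0.2222 and zero contribution is dominant for anyone below.
Only Cora (6/26) clears that bar, contributing 46; the remaining 9 contribute 0. Total contributed: 46.
The common-amenities fund pays out 4.5 × 46 = 207.00 in total (split across the unequal shares, but the aggregate is all that matters for the group sum).
The 9 free-riders keep 46 each, adding 414. Group total = 414 + 207.00 = 621.00.

621.00 credits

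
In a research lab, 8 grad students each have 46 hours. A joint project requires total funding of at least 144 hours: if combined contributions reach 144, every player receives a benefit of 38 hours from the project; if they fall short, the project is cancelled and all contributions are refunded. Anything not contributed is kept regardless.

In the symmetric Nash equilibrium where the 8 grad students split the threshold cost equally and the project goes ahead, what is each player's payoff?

66 hours

Equal share of the threshold: 144/8 = 18.
At this profile no one gains by cutting their contribution: any cut drops the total below 144, the project is cancelled, contributions are refunded, and the deviator ends with 46, which is less than 46 − 18 + 38 = 66. Contributing more than 18 just wastes the excess. So contributing exactly 18 is a best response.
Each player's payoff: 46 − 18 + 38 = 66.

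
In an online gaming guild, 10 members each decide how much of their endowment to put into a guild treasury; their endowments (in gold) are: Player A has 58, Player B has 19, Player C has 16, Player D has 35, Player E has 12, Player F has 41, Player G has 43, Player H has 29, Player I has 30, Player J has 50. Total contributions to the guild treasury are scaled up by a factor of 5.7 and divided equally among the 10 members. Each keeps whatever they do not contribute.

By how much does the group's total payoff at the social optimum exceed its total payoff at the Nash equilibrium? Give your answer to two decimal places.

The private return per contributed unit is 5.7/10 = 0.5700 < 1 for every player regardless of endowment, so the Nash equilibrium is zero contribution and the group total is Σ E_j = 58 + 19 + 16 + 35 + 12 + 41 + 43 + 29 + 30 + 50 = 333.
Each contributed unit returns 5.700 to the group, so the social optimum is full contribution by everyone: group total = 5.700 × 333 = 1898.10.
Efficiency loss = (5.700 − 1) × 333 = 1565.10.

1565.10 gold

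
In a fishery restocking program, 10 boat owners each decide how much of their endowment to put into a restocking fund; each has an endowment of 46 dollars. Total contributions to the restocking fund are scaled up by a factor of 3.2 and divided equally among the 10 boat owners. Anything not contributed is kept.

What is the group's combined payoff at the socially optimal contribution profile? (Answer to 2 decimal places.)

Each contributed unit returns 3.200 to the group as a whole (0.3200 to each of 10 players), which exceeds 1, so the social optimum is full contribution: group total = 3.200 × 460 = 1472.00.

1472.00 dollars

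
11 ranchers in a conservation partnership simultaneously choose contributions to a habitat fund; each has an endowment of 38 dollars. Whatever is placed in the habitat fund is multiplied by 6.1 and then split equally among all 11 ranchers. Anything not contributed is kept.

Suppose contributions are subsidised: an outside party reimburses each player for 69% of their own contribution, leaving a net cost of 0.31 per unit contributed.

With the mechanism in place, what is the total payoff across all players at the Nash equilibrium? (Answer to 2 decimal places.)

2838.22 dollars

The effective private return per unit is now (6.1/11) / 0.31 = 1.7889 > 1, so every player's dominant strategy flips to full contribution.
At the Nash equilibrium everyone contributes 38. Group total payoff = 11 × (38 × 0.69 + 6.1 × 38) = 2838.22.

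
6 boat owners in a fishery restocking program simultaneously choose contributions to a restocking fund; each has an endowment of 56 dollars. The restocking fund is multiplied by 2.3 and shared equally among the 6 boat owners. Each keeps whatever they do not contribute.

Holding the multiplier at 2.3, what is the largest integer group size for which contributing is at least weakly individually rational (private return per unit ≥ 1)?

2

Private return per unit is 2.3/(group size), which is ≥ 1 whenever the group size is ≤ 2.3.
The largest such integer is 2.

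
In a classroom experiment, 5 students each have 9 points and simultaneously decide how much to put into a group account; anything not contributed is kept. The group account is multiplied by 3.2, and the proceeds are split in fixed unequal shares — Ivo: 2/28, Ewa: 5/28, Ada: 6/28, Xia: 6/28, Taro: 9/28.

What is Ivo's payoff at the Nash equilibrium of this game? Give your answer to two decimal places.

11.06 points

Player j's private return per contributed unit is 3.2 × (j's share). Contributing is weakly dominant for j when that share is at least 1/3.2 = 0.3125, and contributing 0 is dominant otherwise.
The only share above 0.3125 is Taro's 9/28, contributing 9; the remaining 4 contribute 0. Total contributed: 9.
Ivo keeps 9 and receives 3.2 × 9 × 2/28 = 2.06 from the group account, for a payoff of 11.06.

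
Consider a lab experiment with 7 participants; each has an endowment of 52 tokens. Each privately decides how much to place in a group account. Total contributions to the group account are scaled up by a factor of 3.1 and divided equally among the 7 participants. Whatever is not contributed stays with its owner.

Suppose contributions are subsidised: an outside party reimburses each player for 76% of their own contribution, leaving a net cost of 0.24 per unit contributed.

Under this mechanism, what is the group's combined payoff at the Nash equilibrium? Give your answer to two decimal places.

Under the mechanism each unit contributed yields (3.1/7) / 0.24 = 1.8452 back to its contributor per unit of net cost, which exceeds 1, making full contribution the dominant choice for everyone.
At the Nash equilibrium everyone contributes 52. Group total payoff = 7 × (52 × 0.76 + 3.1 × 52) = 1405.04.

1405.04 tokens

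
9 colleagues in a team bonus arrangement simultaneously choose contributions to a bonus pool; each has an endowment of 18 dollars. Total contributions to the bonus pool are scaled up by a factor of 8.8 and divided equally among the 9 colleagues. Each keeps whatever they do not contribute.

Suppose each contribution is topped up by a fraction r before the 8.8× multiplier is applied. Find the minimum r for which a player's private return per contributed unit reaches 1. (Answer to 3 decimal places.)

0.023

With matching at rate r, one contributed unit becomes (1 + r) in the bonus pool and returns 8.8 × (1 + r) / 9 to the contributor.
Setting this equal to 1: 1 + r = 9/8.8 = 1.0227.
So the minimum matching rate is r = 1.0227 − 1 = 0.023.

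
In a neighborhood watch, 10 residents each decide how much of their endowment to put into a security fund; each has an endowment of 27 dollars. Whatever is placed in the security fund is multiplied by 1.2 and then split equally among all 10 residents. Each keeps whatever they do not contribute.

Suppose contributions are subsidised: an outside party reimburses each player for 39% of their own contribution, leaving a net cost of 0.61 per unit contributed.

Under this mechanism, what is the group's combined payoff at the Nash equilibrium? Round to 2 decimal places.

The effective private return is (1.2/10) / 0.61 = 0.1967, which is still under 1, so the mechanism doesn't change anyone's dominant strategy: zero contribution.
At the Nash equilibrium no one contributes; group total payoff = 10 × 27 = 270.

270.00 dollars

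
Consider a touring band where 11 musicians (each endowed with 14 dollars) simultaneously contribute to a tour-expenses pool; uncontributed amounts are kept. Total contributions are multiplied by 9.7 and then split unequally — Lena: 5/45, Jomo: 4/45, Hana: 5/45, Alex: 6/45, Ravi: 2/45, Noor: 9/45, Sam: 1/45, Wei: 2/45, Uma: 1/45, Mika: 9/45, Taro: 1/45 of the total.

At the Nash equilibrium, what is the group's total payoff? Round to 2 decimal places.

763.00 dollars

For player j, contributing a unit is worthwhile iff 9.7 × (j's share) ≥ 1, i.e. iff j's share is at least 0.1031.
Lena, Hana, Alex, Noor and Mika are above the threshold, contributing 14 each; the remaining 6 contribute 0. Total contributed: 70.
The tour-expenses pool pays out 9.7 × 70 = 679.00 in total (split across the unequal shares, but the aggregate is all that matters for the group sum).
The 6 free-riders keep 14 each, adding 84. Group total = 84 + 679.00 = 763.00.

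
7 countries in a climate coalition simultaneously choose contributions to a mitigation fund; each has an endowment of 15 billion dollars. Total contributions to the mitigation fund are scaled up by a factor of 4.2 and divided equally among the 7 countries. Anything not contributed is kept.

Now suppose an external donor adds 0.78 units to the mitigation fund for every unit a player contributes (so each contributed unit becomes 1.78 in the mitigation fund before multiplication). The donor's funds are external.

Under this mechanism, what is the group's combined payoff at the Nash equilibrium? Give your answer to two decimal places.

784.98 billion dollars

The effective private return per unit is now 4.2 × 1.78 / 7 = 1.0680 > 1, so every player's dominant strategy flips to full contribution.
So the Nash equilibrium is full contribution by all 7; the group earns 4.2 × 1.78 × 105 = 784.98.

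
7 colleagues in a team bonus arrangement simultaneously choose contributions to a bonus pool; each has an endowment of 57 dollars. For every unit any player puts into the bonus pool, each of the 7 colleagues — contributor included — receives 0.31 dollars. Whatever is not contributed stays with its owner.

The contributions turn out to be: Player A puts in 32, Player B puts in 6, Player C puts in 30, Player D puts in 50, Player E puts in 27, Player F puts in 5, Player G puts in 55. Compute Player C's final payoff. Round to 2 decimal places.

90.55 dollars

Total contributed: 32 + 6 + 30 + 50 + 27 + 5 + 55 = 205.
Each receives 0.31 × 205 = 63.55 from the bonus pool.
Player C keeps 57 − 30 = 27, so Player C's payoff is 27 + 63.55 = 90.55.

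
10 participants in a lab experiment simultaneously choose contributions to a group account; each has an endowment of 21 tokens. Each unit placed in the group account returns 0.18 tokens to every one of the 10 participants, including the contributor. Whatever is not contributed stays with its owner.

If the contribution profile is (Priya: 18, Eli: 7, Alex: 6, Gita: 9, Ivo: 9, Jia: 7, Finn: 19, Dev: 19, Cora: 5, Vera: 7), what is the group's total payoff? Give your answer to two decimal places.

294.80 tokens

Total contributed: 18 + 7 + 6 + 9 + 9 + 7 + 19 + 19 + 5 + 7 = 106; total kept: 10 × 21 − 106 = 104.
The group account pays out 0.18 × 10 × 106 = 190.80 in aggregate.
Group total = 104 + 190.80 = 294.80.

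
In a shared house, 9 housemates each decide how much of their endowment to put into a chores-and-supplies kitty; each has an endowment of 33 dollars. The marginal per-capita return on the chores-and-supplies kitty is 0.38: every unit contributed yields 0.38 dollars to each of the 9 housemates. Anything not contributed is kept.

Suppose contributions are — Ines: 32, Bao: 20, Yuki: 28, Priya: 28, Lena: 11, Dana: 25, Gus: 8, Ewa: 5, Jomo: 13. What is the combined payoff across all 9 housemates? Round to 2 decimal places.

708.40 dollars

Total contributed: 32 + 20 + 28 + 28 + 11 + 25 + 8 + 5 + 13 = 170; total kept: 9 × 33 − 170 = 127.
The chores-and-supplies kitty pays out 0.38 × 9 × 170 = 581.40 in aggregate.
Group total = 127 + 581.40 = 708.40.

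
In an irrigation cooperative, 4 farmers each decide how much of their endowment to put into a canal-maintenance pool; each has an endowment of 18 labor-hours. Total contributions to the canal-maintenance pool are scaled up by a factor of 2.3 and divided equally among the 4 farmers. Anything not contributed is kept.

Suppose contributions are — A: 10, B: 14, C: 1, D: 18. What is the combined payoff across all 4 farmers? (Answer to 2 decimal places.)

Total contributed: 10 + 14 + 1 + 18 = 43; total kept: 4 × 18 − 43 = 29.
The canal-maintenance pool pays out 2.3 × 43 = 98.90 in aggregate.
Group total = 29 + 98.90 = 127.90.

127.90 labor-hours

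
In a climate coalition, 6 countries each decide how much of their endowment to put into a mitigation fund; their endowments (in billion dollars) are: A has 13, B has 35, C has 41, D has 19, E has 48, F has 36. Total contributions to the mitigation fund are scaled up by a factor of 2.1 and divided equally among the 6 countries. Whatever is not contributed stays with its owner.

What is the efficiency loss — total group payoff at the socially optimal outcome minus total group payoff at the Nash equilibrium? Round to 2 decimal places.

The private return per contributed unit is 2.1/6 = 0.3500 < 1 for every player regardless of endowment, so the Nash equilibrium is zero contribution and the group total is Σ E_j = 13 + 35 + 41 + 19 + 48 + 36 = 192.
Each contributed unit returns 2.100 to the group, so the social optimum is full contribution by everyone: group total = 2.100 × 192 = 403.20.
Efficiency loss = (2.100 − 1) × 192 = 211.20.

211.20 billion dollars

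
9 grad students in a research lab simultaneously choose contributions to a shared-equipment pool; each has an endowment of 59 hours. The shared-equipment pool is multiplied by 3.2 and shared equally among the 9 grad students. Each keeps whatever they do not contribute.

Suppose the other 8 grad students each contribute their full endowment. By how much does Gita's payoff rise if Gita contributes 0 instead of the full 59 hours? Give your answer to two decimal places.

Switching from a contribution of 59 to 0 lets Gita keep an extra 59 hours, but lowers the shared-equipment pool by 59, which costs Gita their own share of that drop: 3.2/9 × 59 = 20.98.
Net gain = 59 − 20.98 = 38.02. The private return per contributed unit (0.3556) is below 1, so free-riding is indeed the best response regardless of what the others do.

38.02 hours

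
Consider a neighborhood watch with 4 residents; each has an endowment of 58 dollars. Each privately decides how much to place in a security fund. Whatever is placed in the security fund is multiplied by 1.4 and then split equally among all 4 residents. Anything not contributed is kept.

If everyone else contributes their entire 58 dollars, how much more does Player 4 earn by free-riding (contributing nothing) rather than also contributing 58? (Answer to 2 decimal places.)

Switching from a contribution of 58 to 0 lets Player 4 keep an extra 58 dollars, but lowers the security fund by 58, which costs Player 4 their own share of that drop: 1.4/4 × 58 = 20.30.
Net gain = 58 − 20.30 = 37.70. The private return per contributed unit (0.3500) is below 1, so free-riding is indeed the best response regardless of what the others do.

37.70 dollars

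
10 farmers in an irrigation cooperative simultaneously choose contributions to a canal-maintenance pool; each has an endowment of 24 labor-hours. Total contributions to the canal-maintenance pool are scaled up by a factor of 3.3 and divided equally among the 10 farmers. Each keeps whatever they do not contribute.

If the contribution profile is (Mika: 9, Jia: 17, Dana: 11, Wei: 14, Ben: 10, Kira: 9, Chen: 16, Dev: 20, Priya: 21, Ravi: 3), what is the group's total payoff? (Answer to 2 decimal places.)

Total contributed: 9 + 17 + 11 + 14 + 10 + 9 + 16 + 20 + 21 + 3 = 130; total kept: 10 × 24 − 130 = 110.
The canal-maintenance pool pays out 3.3 × 130 = 429.00 in aggregate.
Group total = 110 + 429.00 = 539.00.

539.00 labor-hours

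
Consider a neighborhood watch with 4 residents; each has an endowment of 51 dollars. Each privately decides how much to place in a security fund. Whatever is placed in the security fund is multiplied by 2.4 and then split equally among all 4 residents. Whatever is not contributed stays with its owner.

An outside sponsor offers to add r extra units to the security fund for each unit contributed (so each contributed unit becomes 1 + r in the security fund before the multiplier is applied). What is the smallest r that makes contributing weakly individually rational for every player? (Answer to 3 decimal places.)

With matching at rate r, one contributed unit becomes (1 + r) in the security fund and returns 2.4 × (1 + r) / 4 to the contributor.
Setting this equal to 1: 1 + r = 4/2.4 = 1.6667.
So the minimum matching rate is r = 1.6667 − 1 = 0.667.

0.667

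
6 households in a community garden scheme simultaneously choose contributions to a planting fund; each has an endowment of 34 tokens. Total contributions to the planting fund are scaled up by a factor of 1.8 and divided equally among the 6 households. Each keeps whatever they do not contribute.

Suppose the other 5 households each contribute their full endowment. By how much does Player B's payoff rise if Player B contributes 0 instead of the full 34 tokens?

23.80 tokens

Switching from a contribution of 34 to 0 lets Player B keep an extra 34 tokens, but lowers the planting fund by 34, which costs Player B their own share of that drop: 1.8/6 × 34 = 10.20.
Net gain = 34 − 10.20 = 23.80. The private return per contributed unit (0.3000) is below 1, so free-riding is indeed the best response regardless of what the others do.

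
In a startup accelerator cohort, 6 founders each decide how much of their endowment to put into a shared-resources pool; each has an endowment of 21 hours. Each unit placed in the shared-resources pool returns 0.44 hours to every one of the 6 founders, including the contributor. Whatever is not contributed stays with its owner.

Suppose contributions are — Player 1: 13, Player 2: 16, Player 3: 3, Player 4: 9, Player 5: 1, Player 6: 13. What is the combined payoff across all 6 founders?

216.20 hours

Total contributed: 13 + 16 + 3 + 9 + 1 + 13 = 55; total kept: 6 × 21 − 55 = 71.
The shared-resources pool pays out 0.44 × 6 × 55 = 145.20 in aggregate.
Group total = 71 + 145.20 = 216.20.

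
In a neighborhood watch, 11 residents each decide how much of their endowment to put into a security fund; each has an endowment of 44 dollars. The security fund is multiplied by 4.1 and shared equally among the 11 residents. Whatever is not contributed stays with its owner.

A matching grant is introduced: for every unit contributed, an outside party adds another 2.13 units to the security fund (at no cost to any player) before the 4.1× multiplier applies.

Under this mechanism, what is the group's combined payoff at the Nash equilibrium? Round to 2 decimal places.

With the mechanism, a contributed unit returns 4.1 × 3.13 / 11 = 1.1666 per unit of net cost to the contributor — now above 1 — so contributing fully is weakly dominant for every player.
So the Nash equilibrium is full contribution by all 11; the group earns 4.1 × 3.13 × 484 = 6211.17.

6211.17 dollars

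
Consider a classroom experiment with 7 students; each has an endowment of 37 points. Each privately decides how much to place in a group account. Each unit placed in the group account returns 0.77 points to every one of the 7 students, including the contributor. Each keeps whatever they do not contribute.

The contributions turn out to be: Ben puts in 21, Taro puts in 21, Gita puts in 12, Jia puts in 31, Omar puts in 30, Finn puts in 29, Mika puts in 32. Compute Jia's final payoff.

Total contributed: 21 + 21 + 12 + 31 + 30 + 29 + 32 = 176.
Each receives 0.77 × 176 = 135.52 from the group account.
Jia keeps 37 − 31 = 6, so Jia's payoff is 6 + 135.52 = 141.52.

141.52 points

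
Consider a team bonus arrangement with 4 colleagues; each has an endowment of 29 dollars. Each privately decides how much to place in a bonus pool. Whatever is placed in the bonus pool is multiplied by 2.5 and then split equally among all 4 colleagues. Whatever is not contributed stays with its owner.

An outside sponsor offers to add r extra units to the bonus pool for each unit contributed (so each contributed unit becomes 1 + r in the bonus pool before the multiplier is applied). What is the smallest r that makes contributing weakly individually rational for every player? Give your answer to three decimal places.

With matching at rate r, one contributed unit becomes (1 + r) in the bonus pool and returns 2.5 × (1 + r) / 4 to the contributor.
Setting this equal to 1: 1 + r = 4/2.5 = 1.6000.
So the minimum matching rate is r = 1.6000 − 1 = 0.600.

0.600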